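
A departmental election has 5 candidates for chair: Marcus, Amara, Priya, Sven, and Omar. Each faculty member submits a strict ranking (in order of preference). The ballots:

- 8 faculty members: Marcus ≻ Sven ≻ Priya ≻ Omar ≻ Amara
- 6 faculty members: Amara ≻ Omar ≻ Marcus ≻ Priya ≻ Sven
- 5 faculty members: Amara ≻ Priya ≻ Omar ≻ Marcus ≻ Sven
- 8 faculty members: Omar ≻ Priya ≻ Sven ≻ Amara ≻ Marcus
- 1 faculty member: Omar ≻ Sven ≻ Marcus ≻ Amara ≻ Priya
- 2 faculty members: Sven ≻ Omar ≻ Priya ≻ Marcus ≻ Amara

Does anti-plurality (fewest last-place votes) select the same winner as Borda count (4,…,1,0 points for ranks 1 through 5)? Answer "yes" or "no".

Anti-plurality — last-place votes: Marcus 8, Amara 10, Priya 1, Sven 11, Omar 0. Winner: Omar.
Borda — scores: Marcus 53, Amara 53, Priya 65, Sven 51, Omar 78. Winner: Omar.
The two methods agree.

yes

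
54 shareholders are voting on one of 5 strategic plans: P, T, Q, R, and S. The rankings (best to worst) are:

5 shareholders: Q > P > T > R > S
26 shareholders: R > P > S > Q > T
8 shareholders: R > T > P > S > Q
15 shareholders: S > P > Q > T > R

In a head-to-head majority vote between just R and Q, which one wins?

Voters preferring R to Q: 34; preferring Q to R: 20.
R wins the head-to-head.

R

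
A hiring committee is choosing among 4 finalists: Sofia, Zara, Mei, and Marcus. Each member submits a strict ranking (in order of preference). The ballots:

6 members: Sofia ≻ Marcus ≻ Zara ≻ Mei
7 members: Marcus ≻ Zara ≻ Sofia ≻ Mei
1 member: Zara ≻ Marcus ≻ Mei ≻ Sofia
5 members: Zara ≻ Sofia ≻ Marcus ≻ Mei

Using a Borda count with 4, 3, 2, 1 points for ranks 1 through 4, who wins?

Marcus

Sofia: 6·4 + 7·2 + 1·1 + 5·3 = 54
Zara: 6·2 + 7·3 + 1·4 + 5·4 = 57
Mei: 6·1 + 7·1 + 1·2 + 5·1 = 20
Marcus: 6·3 + 7·4 + 1·3 + 5·2 = 59
Marcus has the highest Borda score (59).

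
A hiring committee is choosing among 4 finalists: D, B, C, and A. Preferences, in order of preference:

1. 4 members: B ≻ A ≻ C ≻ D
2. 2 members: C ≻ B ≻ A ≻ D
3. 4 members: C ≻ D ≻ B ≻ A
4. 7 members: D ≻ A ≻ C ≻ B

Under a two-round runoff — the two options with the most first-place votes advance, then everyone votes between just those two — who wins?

C

Round 1 first-place votes: D 7, B 4, C 6, A 0.
D and C advance.
Runoff: D is preferred to C by 7 voters; C by 10.
C wins the runoff.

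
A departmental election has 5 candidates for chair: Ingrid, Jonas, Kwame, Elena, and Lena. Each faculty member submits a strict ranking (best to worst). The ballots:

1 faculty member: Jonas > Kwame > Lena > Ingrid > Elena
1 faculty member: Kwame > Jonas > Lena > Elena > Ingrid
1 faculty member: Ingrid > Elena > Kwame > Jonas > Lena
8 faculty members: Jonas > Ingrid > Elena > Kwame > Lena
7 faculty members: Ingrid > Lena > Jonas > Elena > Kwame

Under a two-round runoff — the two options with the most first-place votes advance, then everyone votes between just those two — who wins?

Round 1 first-place votes: Ingrid 8, Jonas 9, Kwame 1, Elena 0, Lena 0.
Jonas and Ingrid advance.
Runoff: Jonas is preferred to Ingrid by 10 voters; Ingrid by 8.
Jonas wins the runoff.

Jonas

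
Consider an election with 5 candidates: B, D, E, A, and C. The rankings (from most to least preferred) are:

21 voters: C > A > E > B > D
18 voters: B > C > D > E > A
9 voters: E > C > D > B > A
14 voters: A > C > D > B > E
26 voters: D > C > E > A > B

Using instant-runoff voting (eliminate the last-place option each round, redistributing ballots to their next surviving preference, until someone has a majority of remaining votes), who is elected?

C

Round 1: B 18, D 26, E 9, A 14, C 21. Eliminate E.
Round 2: B 18, D 26, A 14, C 30. Eliminate A.
Round 3: B 18, D 26, C 44. Eliminate B.
Round 4: D 26, C 62. C has a majority.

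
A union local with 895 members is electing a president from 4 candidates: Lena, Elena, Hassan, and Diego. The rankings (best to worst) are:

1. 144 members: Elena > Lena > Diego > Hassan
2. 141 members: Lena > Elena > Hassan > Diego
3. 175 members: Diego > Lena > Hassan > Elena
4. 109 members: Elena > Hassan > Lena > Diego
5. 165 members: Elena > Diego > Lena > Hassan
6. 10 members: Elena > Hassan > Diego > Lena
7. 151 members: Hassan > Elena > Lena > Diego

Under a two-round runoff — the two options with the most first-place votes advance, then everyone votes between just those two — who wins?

Round 1 first-place votes: Lena 141, Elena 428, Hassan 151, Diego 175.
Elena and Diego advance.
Runoff: Elena is preferred to Diego by 720 voters; Diego by 175.
Elena wins the runoff.

Elena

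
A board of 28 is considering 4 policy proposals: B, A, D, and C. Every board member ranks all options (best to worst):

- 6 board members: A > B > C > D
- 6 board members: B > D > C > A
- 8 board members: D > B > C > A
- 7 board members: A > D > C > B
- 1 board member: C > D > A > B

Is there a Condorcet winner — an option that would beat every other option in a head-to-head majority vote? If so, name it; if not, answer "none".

D

D vs B: 16–12 for D.
D vs A: 15–13 for D.
D vs C: 21–7 for D.
D beats every other option head-to-head.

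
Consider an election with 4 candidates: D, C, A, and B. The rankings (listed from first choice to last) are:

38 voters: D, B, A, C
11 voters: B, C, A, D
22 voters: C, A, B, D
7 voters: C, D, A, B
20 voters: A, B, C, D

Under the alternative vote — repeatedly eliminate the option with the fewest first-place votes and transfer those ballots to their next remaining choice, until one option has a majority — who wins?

C

Round 1: D 38, C 29, A 20, B 11. Eliminate B.
Round 2: D 38, C 40, A 20. Eliminate A.
Round 3: D 38, C 60. C has a majority.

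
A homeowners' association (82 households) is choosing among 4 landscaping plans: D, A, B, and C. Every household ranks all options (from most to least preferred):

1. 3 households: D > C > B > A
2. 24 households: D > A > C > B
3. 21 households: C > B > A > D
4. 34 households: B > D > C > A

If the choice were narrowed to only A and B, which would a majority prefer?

B

Voters preferring A to B: 24; preferring B to A: 58.
B wins the head-to-head.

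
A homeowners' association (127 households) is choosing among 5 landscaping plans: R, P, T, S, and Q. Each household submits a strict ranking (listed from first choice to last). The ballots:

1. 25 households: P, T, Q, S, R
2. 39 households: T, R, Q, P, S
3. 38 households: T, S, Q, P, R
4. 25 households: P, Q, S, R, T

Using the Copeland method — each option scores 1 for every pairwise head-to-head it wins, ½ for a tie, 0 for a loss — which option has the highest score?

R: loses to P, T, S, and Q → score 0.
P: beats R and S; loses to T and Q → score 2.
T: beats R, P, S, and Q → score 4.
S: beats R; loses to P, T, and Q → score 1.
Q: beats R, P, and S; loses to T → score 3.
T has the best pairwise record.

T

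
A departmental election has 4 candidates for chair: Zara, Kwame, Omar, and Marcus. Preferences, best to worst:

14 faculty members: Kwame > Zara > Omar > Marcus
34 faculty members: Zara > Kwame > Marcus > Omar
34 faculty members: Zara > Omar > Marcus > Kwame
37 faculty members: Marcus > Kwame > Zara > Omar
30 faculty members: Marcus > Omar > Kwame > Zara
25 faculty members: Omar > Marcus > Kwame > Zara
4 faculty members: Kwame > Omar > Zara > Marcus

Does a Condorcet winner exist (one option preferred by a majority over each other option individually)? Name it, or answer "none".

Marcus vs Zara: 92–86 for Marcus.
Marcus vs Kwame: 126–52 for Marcus.
Marcus vs Omar: 101–77 for Marcus.
Marcus beats every other option head-to-head.

Marcus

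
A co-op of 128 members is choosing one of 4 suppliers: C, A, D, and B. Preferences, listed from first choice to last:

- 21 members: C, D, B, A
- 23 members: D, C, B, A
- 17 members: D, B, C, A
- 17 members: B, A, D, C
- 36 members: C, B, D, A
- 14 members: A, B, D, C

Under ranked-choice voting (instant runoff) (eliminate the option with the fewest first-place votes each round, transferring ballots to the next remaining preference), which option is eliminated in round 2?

B

Round 1: C 57, A 14, D 40, B 17. Eliminate A.
Round 2: C 57, D 40, B 31. Eliminate B.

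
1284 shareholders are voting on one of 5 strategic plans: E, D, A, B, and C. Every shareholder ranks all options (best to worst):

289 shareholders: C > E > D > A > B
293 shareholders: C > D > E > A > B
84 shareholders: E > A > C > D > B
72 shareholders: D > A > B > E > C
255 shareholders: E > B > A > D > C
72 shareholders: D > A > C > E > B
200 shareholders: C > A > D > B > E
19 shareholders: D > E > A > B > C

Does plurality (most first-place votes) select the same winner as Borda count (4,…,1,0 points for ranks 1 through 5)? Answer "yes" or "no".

Plurality — first-place votes: E 339, D 163, A 0, B 0, C 782. Winner: C.
Borda — scores: E 3010, D 2848, A 2414, B 1128, C 3440. Winner: C.
The two methods agree.

yes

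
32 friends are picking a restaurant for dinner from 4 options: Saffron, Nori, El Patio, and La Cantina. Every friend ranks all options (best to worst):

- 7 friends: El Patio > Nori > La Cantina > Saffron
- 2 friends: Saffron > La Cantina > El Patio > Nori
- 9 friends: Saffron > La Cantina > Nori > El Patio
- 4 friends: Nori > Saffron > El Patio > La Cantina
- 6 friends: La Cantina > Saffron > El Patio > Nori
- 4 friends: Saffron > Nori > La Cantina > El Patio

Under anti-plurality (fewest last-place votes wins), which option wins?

Last-place votes: Saffron 7, Nori 8, El Patio 13, La Cantina 4.
La Cantina is ranked last by the fewest voters, so La Cantina wins.

La Cantina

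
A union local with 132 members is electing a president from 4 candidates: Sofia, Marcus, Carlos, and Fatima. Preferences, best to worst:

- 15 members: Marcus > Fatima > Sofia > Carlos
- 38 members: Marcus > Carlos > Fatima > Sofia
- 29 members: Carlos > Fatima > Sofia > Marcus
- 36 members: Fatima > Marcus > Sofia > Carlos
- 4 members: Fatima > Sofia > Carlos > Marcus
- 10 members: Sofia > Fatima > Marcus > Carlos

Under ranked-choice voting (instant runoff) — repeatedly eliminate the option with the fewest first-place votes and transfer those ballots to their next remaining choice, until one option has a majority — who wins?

Round 1: Sofia 10, Marcus 53, Carlos 29, Fatima 40. Eliminate Sofia.
Round 2: Marcus 53, Carlos 29, Fatima 50. Eliminate Carlos.
Round 3: Marcus 53, Fatima 79. Fatima has a majority.

Fatima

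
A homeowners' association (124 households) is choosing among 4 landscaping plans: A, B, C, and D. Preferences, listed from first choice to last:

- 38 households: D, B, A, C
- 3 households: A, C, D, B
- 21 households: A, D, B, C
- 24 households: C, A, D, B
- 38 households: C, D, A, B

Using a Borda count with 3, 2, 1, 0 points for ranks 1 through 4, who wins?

D

A: 38·1 + 3·3 + 21·3 + 24·2 + 38·1 = 196
B: 38·2 + 3·0 + 21·1 + 24·0 + 38·0 = 97
C: 38·0 + 3·2 + 21·0 + 24·3 + 38·3 = 192
D: 38·3 + 3·1 + 21·2 + 24·1 + 38·2 = 259
D has the highest Borda score (259).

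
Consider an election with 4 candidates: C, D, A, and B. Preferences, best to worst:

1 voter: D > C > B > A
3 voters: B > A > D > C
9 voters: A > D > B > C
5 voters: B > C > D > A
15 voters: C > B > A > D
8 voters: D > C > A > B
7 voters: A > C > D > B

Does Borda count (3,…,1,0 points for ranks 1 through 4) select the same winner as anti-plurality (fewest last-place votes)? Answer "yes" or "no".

Borda — scores: C 87, D 60, A 77, B 64. Winner: C.
Anti-plurality — last-place votes: C 12, D 15, A 6, B 15. Winner: A.
The two methods disagree.

no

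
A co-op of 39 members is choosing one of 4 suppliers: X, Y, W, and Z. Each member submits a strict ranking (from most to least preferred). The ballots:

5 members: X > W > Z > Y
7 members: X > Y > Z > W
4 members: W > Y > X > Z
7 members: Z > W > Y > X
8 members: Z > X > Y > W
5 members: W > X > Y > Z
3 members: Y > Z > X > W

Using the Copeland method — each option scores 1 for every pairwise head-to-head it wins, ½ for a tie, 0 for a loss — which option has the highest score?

X: beats Y, W, and Z → score 3.
Y: loses to X, W, and Z → score 0.
W: beats Y; loses to X and Z → score 1.
Z: beats Y and W; loses to X → score 2.
X has the best pairwise record.

X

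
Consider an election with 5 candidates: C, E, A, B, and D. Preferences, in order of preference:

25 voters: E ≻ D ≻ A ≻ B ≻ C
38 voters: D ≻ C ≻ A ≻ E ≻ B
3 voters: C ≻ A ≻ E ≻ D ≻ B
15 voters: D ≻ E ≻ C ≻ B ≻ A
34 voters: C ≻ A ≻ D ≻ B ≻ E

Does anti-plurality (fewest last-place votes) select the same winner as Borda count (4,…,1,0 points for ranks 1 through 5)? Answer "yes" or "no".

Anti-plurality — last-place votes: C 25, E 34, A 15, B 41, D 0. Winner: D.
Borda — scores: C 292, E 189, A 237, B 74, D 358. Winner: D.
The two methods agree.

yes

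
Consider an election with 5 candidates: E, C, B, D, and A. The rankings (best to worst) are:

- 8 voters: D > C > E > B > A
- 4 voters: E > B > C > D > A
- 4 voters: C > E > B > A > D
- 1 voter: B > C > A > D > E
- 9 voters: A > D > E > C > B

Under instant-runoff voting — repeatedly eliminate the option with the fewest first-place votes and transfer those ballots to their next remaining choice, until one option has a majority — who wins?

C

Round 1: E 4, C 4, B 1, D 8, A 9. Eliminate B.
Round 2: E 4, C 5, D 8, A 9. Eliminate E.
Round 3: C 9, D 8, A 9. Eliminate D.
Round 4: C 17, A 9. C has a majority.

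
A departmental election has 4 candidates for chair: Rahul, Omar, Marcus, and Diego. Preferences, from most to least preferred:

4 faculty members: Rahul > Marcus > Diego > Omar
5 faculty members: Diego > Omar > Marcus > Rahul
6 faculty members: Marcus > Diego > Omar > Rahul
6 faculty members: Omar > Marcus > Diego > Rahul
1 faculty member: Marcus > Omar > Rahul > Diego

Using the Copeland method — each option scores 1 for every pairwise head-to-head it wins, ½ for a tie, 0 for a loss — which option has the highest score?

Rahul: loses to Omar, Marcus, and Diego → score 0.
Omar: beats Rahul; ties Marcus; loses to Diego → score 1.5.
Marcus: beats Rahul and Diego; ties Omar → score 2.5.
Diego: beats Rahul and Omar; loses to Marcus → score 2.
Marcus has the best pairwise record.

Marcus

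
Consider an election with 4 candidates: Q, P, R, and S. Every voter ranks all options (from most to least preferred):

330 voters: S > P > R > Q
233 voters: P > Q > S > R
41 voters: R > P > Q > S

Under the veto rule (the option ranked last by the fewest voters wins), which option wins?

P

Last-place votes: Q 330, P 0, R 233, S 41.
P is ranked last by the fewest voters, so P wins.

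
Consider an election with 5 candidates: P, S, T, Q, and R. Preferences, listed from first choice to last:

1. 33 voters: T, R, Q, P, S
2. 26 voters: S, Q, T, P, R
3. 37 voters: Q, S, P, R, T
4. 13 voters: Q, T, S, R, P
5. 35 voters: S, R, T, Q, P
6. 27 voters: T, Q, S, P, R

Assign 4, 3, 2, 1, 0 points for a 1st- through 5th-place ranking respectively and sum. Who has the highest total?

P: 33·1 + 26·1 + 37·2 + 13·0 + 35·0 + 27·1 = 160
S: 33·0 + 26·4 + 37·3 + 13·2 + 35·4 + 27·2 = 435
T: 33·4 + 26·2 + 37·0 + 13·3 + 35·2 + 27·4 = 401
Q: 33·2 + 26·3 + 37·4 + 13·4 + 35·1 + 27·3 = 460
R: 33·3 + 26·0 + 37·1 + 13·1 + 35·3 + 27·0 = 254
Q has the highest Borda score (460).

Q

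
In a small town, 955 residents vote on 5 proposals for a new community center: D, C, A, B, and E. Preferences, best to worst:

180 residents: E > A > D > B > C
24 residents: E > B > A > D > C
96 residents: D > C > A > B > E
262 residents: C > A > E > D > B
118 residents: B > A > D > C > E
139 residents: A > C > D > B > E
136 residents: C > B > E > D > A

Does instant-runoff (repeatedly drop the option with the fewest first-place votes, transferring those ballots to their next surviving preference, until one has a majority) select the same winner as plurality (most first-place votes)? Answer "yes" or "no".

Instant-runoff — R1 D 96, C 398, A 139, B 118, E 204 (D out); R2 C 494, A 139, B 118, E 204 (C winner). Winner: C.
Plurality — first-place votes: D 96, C 398, A 139, B 118, E 204. Winner: C.
The two methods agree.

yes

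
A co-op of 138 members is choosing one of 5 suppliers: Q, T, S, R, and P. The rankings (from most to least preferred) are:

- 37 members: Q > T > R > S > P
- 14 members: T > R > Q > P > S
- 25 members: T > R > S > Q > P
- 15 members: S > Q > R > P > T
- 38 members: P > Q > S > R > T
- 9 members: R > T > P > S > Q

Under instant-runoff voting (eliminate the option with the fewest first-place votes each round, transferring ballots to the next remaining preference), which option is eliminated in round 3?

P

Round 1: Q 37, T 39, S 15, R 9, P 38. Eliminate R.
Round 2: Q 37, T 48, S 15, P 38. Eliminate S.
Round 3: Q 52, T 48, P 38. Eliminate P.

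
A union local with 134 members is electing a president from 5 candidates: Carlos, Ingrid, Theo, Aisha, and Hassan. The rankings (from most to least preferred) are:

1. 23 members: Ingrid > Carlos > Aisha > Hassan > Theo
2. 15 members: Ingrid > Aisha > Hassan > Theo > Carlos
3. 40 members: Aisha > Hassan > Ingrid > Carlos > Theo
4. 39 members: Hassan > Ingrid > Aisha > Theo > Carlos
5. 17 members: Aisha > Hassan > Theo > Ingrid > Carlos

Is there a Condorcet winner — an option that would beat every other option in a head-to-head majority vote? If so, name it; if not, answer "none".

Checking pairwise contests:
Ingrid beats Carlos 134–0.
Hassan beats Ingrid 96–38.
Ingrid beats Theo 117–17.
Ingrid beats Aisha 77–57.
Aisha beats Hassan 95–39.
Every option loses at least one head-to-head, so there is no Condorcet winner.

none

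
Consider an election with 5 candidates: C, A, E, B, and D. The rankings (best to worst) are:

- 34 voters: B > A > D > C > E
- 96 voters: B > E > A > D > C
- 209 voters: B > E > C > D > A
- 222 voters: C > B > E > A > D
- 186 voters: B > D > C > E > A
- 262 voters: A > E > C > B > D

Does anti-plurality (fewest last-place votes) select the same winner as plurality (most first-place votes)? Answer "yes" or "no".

Anti-plurality — last-place votes: C 96, A 395, E 34, B 0, D 484. Winner: B.
Plurality — first-place votes: C 222, A 262, E 0, B 525, D 0. Winner: B.
The two methods agree.

yes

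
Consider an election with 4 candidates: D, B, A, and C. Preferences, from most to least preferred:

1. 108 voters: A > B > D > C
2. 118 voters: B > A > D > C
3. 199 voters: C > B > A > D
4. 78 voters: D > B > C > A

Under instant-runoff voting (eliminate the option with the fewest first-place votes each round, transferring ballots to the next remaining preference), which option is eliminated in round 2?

Round 1: D 78, B 118, A 108, C 199. Eliminate D.
Round 2: B 196, A 108, C 199. Eliminate A.

A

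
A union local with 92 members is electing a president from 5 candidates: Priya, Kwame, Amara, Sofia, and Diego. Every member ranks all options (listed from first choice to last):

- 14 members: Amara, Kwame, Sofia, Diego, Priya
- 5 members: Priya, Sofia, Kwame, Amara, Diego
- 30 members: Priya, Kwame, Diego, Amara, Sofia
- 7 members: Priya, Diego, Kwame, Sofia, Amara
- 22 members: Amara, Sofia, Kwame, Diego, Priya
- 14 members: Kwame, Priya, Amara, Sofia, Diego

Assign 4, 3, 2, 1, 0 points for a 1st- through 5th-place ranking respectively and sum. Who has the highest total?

Priya: 14·0 + 5·4 + 30·4 + 7·4 + 22·0 + 14·3 = 210
Kwame: 14·3 + 5·2 + 30·3 + 7·2 + 22·2 + 14·4 = 256
Amara: 14·4 + 5·1 + 30·1 + 7·0 + 22·4 + 14·2 = 207
Sofia: 14·2 + 5·3 + 30·0 + 7·1 + 22·3 + 14·1 = 130
Diego: 14·1 + 5·0 + 30·2 + 7·3 + 22·1 + 14·0 = 117
Kwame has the highest Borda score (256).

Kwame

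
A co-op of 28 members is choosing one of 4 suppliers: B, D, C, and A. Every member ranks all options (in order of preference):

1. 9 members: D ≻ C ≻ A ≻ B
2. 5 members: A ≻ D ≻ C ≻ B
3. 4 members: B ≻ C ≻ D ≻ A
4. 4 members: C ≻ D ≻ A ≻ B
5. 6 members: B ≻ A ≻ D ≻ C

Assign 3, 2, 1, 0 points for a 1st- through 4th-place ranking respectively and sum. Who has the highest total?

B: 9·0 + 5·0 + 4·3 + 4·0 + 6·3 = 30
D: 9·3 + 5·2 + 4·1 + 4·2 + 6·1 = 55
C: 9·2 + 5·1 + 4·2 + 4·3 + 6·0 = 43
A: 9·1 + 5·3 + 4·0 + 4·1 + 6·2 = 40
D has the highest Borda score (55).

D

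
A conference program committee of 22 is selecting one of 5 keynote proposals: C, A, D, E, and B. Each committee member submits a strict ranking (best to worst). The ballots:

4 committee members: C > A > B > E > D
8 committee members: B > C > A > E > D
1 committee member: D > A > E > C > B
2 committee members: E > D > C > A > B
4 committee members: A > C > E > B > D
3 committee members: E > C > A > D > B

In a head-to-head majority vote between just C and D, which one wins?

C

Voters preferring C to D: 19; preferring D to C: 3.
C wins the head-to-head.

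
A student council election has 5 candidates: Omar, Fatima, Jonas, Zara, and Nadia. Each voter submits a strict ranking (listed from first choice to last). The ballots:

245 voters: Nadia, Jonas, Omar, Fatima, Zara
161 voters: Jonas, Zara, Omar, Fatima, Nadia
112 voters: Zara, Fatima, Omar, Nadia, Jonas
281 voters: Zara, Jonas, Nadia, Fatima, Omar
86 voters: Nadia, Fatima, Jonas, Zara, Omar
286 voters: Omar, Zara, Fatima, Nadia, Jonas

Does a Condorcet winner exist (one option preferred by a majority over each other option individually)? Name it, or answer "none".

Zara

Zara vs Omar: 640–531 for Zara.
Zara vs Fatima: 840–331 for Zara.
Zara vs Jonas: 679–492 for Zara.
Zara vs Nadia: 840–331 for Zara.
Zara beats every other option head-to-head.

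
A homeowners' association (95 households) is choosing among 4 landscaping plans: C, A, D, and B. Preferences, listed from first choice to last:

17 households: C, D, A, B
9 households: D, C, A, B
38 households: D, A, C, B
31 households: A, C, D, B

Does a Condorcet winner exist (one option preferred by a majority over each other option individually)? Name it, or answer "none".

Checking pairwise contests:
A beats C 69–26.
D beats A 64–31.
C beats D 48–47.
C beats B 95–0.
Every option loses at least one head-to-head, so there is no Condorcet winner.

none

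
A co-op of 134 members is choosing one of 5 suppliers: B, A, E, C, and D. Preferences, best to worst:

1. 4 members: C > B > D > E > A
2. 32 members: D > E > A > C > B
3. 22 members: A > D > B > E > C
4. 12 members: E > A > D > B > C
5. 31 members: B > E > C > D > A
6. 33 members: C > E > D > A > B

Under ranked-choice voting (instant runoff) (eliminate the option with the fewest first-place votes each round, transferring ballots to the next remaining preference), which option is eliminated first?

E

Round 1: B 31, A 22, E 12, C 37, D 32. Eliminate E.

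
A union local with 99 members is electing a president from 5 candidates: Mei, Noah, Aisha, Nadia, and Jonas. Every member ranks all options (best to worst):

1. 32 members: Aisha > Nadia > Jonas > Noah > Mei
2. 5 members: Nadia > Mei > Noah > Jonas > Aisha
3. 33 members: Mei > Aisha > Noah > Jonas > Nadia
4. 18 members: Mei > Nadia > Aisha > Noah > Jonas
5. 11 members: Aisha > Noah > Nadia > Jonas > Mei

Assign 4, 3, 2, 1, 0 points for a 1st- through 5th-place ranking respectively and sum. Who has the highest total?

Mei: 32·0 + 5·3 + 33·4 + 18·4 + 11·0 = 219
Noah: 32·1 + 5·2 + 33·2 + 18·1 + 11·3 = 159
Aisha: 32·4 + 5·0 + 33·3 + 18·2 + 11·4 = 307
Nadia: 32·3 + 5·4 + 33·0 + 18·3 + 11·2 = 192
Jonas: 32·2 + 5·1 + 33·1 + 18·0 + 11·1 = 113
Aisha has the highest Borda score (307).

Aisha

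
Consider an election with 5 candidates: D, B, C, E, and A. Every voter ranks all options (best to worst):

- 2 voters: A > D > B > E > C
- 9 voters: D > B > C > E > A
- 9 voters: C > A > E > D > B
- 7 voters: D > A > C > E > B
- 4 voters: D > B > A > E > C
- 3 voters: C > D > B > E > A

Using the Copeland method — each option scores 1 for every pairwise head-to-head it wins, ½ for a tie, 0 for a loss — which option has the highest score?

D

D: beats B, C, E, and A → score 4.
B: beats E; loses to D, C, and A → score 1.
C: beats B, E, and A; loses to D → score 3.
E: loses to D, B, C, and A → score 0.
A: beats B and E; loses to D and C → score 2.
D has the best pairwise record.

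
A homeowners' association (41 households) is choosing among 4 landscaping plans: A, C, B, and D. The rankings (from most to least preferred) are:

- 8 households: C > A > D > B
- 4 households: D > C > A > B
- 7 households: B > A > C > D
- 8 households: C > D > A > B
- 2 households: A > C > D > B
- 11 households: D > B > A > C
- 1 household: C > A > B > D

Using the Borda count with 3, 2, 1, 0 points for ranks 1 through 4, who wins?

A: 8·2 + 4·1 + 7·2 + 8·1 + 2·3 + 11·1 + 1·2 = 61
C: 8·3 + 4·2 + 7·1 + 8·3 + 2·2 + 11·0 + 1·3 = 70
B: 8·0 + 4·0 + 7·3 + 8·0 + 2·0 + 11·2 + 1·1 = 44
D: 8·1 + 4·3 + 7·0 + 8·2 + 2·1 + 11·3 + 1·0 = 71
D has the highest Borda score (71).

D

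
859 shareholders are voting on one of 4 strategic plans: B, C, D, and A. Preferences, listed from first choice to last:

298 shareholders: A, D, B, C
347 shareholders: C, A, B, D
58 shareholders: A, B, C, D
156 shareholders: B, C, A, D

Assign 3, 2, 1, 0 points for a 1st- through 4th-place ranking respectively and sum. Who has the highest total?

B: 298·1 + 347·1 + 58·2 + 156·3 = 1229
C: 298·0 + 347·3 + 58·1 + 156·2 = 1411
D: 298·2 + 347·0 + 58·0 + 156·0 = 596
A: 298·3 + 347·2 + 58·3 + 156·1 = 1918
A has the highest Borda score (1918).

A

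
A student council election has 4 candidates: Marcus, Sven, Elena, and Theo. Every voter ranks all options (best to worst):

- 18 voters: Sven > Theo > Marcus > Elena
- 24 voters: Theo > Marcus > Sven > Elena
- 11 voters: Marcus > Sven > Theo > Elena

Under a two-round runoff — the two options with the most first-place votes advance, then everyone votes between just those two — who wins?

Round 1 first-place votes: Marcus 11, Sven 18, Elena 0, Theo 24.
Theo and Sven advance.
Runoff: Theo is preferred to Sven by 24 voters; Sven by 29.
Sven wins the runoff.

Sven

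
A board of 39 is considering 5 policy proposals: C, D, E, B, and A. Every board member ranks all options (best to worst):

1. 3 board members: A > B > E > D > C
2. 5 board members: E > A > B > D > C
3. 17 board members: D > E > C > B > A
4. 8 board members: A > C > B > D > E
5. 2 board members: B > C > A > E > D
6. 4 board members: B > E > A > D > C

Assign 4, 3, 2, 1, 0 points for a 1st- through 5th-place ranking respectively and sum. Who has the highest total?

E

C: 3·0 + 5·0 + 17·2 + 8·3 + 2·3 + 4·0 = 64
D: 3·1 + 5·1 + 17·4 + 8·1 + 2·0 + 4·1 = 88
E: 3·2 + 5·4 + 17·3 + 8·0 + 2·1 + 4·3 = 91
B: 3·3 + 5·2 + 17·1 + 8·2 + 2·4 + 4·4 = 76
A: 3·4 + 5·3 + 17·0 + 8·4 + 2·2 + 4·2 = 71
E has the highest Borda score (91).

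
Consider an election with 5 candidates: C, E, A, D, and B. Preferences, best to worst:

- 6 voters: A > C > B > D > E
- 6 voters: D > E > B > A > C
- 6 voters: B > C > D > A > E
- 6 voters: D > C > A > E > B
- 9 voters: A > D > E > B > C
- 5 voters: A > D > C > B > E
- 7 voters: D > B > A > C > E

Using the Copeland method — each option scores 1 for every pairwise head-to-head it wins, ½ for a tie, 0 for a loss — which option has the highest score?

D

C: beats E; loses to A, D, and B → score 1.
E: loses to C, A, D, and B → score 0.
A: beats C, E, and B; loses to D → score 3.
D: beats C, E, A, and B → score 4.
B: beats C and E; loses to A and D → score 2.
D has the best pairwise record.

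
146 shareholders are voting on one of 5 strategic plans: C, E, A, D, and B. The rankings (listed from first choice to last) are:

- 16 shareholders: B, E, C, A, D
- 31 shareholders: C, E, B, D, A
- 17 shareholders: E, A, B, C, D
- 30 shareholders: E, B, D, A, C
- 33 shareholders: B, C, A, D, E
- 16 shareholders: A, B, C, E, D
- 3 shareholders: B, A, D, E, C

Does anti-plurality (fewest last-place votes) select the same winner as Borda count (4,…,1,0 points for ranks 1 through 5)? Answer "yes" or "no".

Anti-plurality — last-place votes: C 33, E 33, A 31, D 49, B 0. Winner: B.
Borda — scores: C 304, E 348, A 236, D 130, B 442. Winner: B.
The two methods agree.

yes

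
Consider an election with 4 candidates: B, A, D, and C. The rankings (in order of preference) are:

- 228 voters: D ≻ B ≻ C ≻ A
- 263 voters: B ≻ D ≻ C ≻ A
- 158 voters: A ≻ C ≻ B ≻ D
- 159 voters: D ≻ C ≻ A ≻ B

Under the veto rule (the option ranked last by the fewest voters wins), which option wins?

C

Last-place votes: B 159, A 491, D 158, C 0.
C is ranked last by the fewest voters, so C wins.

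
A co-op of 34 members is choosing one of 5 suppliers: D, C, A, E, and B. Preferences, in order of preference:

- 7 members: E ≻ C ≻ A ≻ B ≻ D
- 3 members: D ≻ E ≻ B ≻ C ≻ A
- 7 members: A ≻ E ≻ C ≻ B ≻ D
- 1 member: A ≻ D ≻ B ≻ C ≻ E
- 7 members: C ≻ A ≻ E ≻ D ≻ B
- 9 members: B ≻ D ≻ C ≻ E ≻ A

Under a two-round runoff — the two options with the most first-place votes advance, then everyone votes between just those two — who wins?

A

Round 1 first-place votes: D 3, C 7, A 8, E 7, B 9.
B and A advance.
Runoff: B is preferred to A by 12 voters; A by 22.
A wins the runoff.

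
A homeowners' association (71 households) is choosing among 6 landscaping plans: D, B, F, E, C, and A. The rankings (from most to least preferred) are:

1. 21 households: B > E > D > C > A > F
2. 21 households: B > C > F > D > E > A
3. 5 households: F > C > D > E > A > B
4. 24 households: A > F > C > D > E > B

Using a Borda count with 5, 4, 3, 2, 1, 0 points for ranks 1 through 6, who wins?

D: 21·3 + 21·2 + 5·3 + 24·2 = 168
B: 21·5 + 21·5 + 5·0 + 24·0 = 210
F: 21·0 + 21·3 + 5·5 + 24·4 = 184
E: 21·4 + 21·1 + 5·2 + 24·1 = 139
C: 21·2 + 21·4 + 5·4 + 24·3 = 218
A: 21·1 + 21·0 + 5·1 + 24·5 = 146
C has the highest Borda score (218).

C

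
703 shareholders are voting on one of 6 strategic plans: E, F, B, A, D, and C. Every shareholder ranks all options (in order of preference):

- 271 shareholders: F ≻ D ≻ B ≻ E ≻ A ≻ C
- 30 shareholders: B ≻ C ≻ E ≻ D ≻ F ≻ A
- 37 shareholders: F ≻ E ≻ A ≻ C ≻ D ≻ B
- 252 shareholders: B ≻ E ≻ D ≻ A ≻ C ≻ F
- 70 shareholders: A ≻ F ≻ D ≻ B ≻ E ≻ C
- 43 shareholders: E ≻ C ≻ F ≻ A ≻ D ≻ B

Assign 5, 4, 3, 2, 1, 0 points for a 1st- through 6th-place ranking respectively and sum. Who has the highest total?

E: 271·2 + 30·3 + 37·4 + 252·4 + 70·1 + 43·5 = 2073
F: 271·5 + 30·1 + 37·5 + 252·0 + 70·4 + 43·3 = 1979
B: 271·3 + 30·5 + 37·0 + 252·5 + 70·2 + 43·0 = 2363
A: 271·1 + 30·0 + 37·3 + 252·2 + 70·5 + 43·2 = 1322
D: 271·4 + 30·2 + 37·1 + 252·3 + 70·3 + 43·1 = 2190
C: 271·0 + 30·4 + 37·2 + 252·1 + 70·0 + 43·4 = 618
B has the highest Borda score (2363).

B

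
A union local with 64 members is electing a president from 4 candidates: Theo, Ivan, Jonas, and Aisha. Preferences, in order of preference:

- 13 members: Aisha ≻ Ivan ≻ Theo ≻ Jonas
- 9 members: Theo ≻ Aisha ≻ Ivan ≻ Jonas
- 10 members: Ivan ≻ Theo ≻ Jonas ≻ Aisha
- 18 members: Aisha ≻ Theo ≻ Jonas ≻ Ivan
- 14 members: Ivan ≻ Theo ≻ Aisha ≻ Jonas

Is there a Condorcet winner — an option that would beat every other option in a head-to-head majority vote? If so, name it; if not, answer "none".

none

Checking pairwise contests:
Ivan beats Theo 37–27.
Aisha beats Ivan 40–24.
Theo beats Jonas 64–0.
Theo beats Aisha 33–31.
Every option loses at least one head-to-head, so there is no Condorcet winner.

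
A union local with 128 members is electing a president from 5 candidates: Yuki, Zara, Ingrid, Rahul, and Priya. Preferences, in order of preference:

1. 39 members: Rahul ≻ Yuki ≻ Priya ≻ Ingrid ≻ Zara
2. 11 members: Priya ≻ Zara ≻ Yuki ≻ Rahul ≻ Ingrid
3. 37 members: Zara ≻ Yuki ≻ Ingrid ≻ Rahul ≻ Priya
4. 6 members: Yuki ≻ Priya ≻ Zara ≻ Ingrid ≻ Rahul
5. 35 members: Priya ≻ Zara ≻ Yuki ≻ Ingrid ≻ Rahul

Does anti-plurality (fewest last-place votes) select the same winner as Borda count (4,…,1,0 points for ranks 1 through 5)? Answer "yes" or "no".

yes

Anti-plurality — last-place votes: Yuki 0, Zara 39, Ingrid 11, Rahul 41, Priya 37. Winner: Yuki.
Borda — scores: Yuki 344, Zara 298, Ingrid 154, Rahul 204, Priya 280. Winner: Yuki.
The two methods agree.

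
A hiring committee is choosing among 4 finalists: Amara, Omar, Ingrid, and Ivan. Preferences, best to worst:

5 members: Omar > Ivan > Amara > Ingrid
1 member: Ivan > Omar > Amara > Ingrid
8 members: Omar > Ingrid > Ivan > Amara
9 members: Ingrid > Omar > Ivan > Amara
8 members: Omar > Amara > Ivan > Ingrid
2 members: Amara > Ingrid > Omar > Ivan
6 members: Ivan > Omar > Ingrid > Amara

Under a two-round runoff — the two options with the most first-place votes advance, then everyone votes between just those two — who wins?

Omar

Round 1 first-place votes: Amara 2, Omar 21, Ingrid 9, Ivan 7.
Omar and Ingrid advance.
Runoff: Omar is preferred to Ingrid by 28 voters; Ingrid by 11.
Omar wins the runoff.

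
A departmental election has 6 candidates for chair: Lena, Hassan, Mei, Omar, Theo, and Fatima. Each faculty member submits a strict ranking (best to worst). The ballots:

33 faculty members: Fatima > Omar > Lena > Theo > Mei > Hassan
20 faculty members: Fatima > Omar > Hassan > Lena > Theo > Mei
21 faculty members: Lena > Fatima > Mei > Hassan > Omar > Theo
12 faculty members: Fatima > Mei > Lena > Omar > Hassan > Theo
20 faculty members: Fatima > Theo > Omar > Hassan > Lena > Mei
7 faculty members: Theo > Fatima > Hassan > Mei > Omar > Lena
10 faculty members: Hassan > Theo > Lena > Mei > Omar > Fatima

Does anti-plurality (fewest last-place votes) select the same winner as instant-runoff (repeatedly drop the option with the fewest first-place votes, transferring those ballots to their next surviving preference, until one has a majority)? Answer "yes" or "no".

Anti-plurality — last-place votes: Lena 7, Hassan 33, Mei 40, Omar 0, Theo 33, Fatima 10. Winner: Omar.
Instant-runoff — R1 Lena 21, Hassan 10, Mei 0, Omar 0, Theo 7, Fatima 85 (Fatima winner). Winner: Fatima.
The two methods disagree.

no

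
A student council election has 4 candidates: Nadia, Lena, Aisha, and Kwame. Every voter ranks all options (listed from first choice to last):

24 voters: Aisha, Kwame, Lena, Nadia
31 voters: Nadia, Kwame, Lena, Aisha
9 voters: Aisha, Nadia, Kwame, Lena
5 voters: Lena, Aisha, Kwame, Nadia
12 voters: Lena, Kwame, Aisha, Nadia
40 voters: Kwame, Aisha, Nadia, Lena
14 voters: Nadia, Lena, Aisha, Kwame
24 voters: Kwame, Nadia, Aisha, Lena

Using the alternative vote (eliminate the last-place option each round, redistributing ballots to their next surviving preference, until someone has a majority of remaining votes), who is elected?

Kwame

Round 1: Nadia 45, Lena 17, Aisha 33, Kwame 64. Eliminate Lena.
Round 2: Nadia 45, Aisha 38, Kwame 76. Eliminate Aisha.
Round 3: Nadia 54, Kwame 105. Kwame has a majority.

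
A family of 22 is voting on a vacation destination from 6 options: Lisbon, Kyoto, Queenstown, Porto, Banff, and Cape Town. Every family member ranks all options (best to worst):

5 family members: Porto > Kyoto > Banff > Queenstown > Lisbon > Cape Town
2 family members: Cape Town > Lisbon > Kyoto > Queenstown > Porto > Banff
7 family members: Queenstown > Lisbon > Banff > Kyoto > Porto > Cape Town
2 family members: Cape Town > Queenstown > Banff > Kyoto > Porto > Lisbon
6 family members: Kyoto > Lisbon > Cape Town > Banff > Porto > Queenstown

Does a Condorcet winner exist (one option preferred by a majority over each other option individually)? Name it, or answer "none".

Kyoto vs Lisbon: 13–9 for Kyoto.
Kyoto vs Queenstown: 13–9 for Kyoto.
Kyoto vs Porto: 17–5 for Kyoto.
Kyoto vs Banff: 13–9 for Kyoto.
Kyoto vs Cape Town: 18–4 for Kyoto.
Kyoto beats every other option head-to-head.

Kyoto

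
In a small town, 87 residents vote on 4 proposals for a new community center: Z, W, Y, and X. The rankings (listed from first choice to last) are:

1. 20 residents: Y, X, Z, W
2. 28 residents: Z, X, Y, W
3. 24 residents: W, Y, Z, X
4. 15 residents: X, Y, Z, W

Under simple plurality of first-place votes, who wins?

First-place votes: Z 28, W 24, Y 20, X 15.
Z has the most first-place votes.

Z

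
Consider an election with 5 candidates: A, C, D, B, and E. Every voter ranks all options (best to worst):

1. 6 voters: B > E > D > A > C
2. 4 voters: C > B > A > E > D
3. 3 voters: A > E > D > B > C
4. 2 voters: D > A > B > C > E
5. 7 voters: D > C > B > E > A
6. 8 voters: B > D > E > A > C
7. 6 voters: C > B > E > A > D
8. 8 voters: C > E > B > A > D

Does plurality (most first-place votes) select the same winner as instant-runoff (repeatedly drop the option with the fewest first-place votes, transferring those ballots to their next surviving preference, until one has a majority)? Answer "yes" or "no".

Plurality — first-place votes: A 3, C 18, D 9, B 14, E 0. Winner: C.
Instant-runoff — R1 A 3, C 18, D 9, B 14, E 0 (E out); R2 A 3, C 18, D 9, B 14 (A out); R3 C 18, D 12, B 14 (D out); R4 C 25, B 19 (C winner). Winner: C.
The two methods agree.

yes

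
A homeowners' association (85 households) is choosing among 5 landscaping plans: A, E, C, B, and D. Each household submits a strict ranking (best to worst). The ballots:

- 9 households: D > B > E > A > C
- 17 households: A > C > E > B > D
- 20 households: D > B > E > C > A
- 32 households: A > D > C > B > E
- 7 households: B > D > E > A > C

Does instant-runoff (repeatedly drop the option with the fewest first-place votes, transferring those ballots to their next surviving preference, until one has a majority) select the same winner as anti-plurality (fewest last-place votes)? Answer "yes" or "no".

Instant-runoff — R1 A 49, E 0, C 0, B 7, D 29 (A winner). Winner: A.
Anti-plurality — last-place votes: A 20, E 32, C 16, B 0, D 17. Winner: B.
The two methods disagree.

no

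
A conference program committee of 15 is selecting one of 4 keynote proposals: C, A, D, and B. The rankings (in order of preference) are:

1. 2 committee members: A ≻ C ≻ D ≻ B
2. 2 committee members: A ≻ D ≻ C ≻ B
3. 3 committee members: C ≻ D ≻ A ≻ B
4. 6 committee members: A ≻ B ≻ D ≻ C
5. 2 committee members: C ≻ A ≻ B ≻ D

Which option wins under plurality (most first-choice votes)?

First-place votes: C 5, A 10, D 0, B 0.
A has the most first-place votes.

A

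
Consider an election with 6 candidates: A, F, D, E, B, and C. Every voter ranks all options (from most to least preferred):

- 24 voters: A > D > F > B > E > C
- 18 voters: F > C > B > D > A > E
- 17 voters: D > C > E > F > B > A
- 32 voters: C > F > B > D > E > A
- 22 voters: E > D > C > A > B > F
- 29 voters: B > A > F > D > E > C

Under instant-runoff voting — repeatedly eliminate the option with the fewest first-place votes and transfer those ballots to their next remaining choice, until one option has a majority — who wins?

Round 1: A 24, F 18, D 17, E 22, B 29, C 32. Eliminate D.
Round 2: A 24, F 18, E 22, B 29, C 49. Eliminate F.
Round 3: A 24, E 22, B 29, C 67. Eliminate E.
Round 4: A 24, B 29, C 89. C has a majority.

C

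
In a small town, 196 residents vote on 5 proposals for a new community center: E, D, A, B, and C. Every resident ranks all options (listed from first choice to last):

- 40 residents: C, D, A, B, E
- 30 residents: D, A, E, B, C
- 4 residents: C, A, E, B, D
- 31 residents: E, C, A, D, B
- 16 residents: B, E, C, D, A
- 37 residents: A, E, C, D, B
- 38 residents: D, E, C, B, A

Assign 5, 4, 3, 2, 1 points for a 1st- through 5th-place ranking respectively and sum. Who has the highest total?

D

E: 40·1 + 30·3 + 4·3 + 31·5 + 16·4 + 37·4 + 38·4 = 661
D: 40·4 + 30·5 + 4·1 + 31·2 + 16·2 + 37·2 + 38·5 = 672
A: 40·3 + 30·4 + 4·4 + 31·3 + 16·1 + 37·5 + 38·1 = 588
B: 40·2 + 30·2 + 4·2 + 31·1 + 16·5 + 37·1 + 38·2 = 372
C: 40·5 + 30·1 + 4·5 + 31·4 + 16·3 + 37·3 + 38·3 = 647
D has the highest Borda score (672).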